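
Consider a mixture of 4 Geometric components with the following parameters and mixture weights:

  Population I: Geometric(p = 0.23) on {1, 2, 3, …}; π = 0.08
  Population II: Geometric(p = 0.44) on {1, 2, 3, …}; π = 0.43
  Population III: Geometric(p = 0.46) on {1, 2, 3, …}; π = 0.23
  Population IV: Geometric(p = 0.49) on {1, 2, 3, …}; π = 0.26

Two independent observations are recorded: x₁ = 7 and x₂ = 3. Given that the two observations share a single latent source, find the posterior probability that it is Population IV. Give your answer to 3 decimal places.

By Bayes' theorem, P(k | x) = P(Z=k) f_k(x) / Σ_j P(Z=j) f_j(x).
Since both observations come from the same component, the likelihood for component k is f_k(x₁)·f_k(x₂).
  L_I = [0.0479371] × [0.136367] = 0.00653704
  L_II = [0.01357] × [0.137984] = 0.00187245
  L_III = [0.0114057] × [0.134136] = 0.00152991
  L_IV = [0.00862218] × [0.127449] = 0.00109889
Unnormalised posteriors:
  P(Z=I)·L_I = 0.08 × 0.00653704 = 0.000522964
  P(Z=II)·L_II = 0.43 × 0.00187245 = 0.000805152
  P(Z=III)·L_III = 0.23 × 0.00152991 = 0.000351879
  P(Z=IV)·L_IV = 0.26 × 0.00109889 = 0.000285711
Normaliser: 0.000522964 + 0.000805152 + 0.000351879 + 0.000285711 = 0.00196571
Responsibility of Population IV: 0.000285711 / 0.00196571 ≈ 0.145

0.145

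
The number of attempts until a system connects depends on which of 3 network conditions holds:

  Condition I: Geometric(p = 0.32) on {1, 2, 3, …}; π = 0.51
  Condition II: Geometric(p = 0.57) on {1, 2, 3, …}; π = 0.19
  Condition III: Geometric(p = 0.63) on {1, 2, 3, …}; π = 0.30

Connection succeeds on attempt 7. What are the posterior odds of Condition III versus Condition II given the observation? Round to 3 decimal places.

Since P(k|x) ∝ P(Z=k) f_k(x), the posterior odds are P(Z=i) f_i(x) / (P(Z=j) f_j(x)).
Evaluate each component's likelihood at the observed value:
  L_I = 0.32·(1−0.32)^6 = 0.32·0.0988675 = 0.0316376
  L_II = 0.57·(1−0.57)^6 = 0.57·0.00632136 = 0.00360318
  L_III = 0.63·(1−0.63)^6 = 0.63·0.00256573 = 0.00161641
Odds = (0.30/0.19) × (0.00161641/0.00360318) = 1.57895 × 0.448606 ≈ 0.708

0.708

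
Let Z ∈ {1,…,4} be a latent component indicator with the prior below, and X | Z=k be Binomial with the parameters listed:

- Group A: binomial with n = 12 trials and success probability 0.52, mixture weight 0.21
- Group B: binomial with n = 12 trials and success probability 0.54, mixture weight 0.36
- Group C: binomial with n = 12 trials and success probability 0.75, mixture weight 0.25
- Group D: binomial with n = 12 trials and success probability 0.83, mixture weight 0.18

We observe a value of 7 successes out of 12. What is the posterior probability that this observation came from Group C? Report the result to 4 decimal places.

0.1681

Posterior ∝ prior × likelihood, so P(k | x) ∝ P(Z=k) f_k(x); normalise over all components.
Evaluate each component's likelihood at the observed value:
  p_A = C(12,7)·0.52^7·0.48^5 = 792·0.0102807·0.0254804 = 0.20747
  p_B = C(12,7)·0.54^7·0.46^5 = 792·0.0133893·0.0205963 = 0.218409
  p_C = C(12,7)·0.75^7·0.25^5 = 792·0.133484·0.000976562 = 0.103241
  p_D = C(12,7)·0.83^7·0.17^5 = 792·0.271361·0.000141986 = 0.0305152
Weight by the priors:
  P(Z=A)·p_A = 0.21 × 0.20747 = 0.0435686
  P(Z=B)·p_B = 0.36 × 0.218409 = 0.0786273
  P(Z=C)·p_C = 0.25 × 0.103241 = 0.0258104
  P(Z=D)·p_D = 0.18 × 0.0305152 = 0.00549274
Denominator: 0.0435686 + 0.0786273 + 0.0258104 + 0.00549274 = 0.153499
Responsibility of Group C: 0.0258104 / 0.153499 ≈ 0.1681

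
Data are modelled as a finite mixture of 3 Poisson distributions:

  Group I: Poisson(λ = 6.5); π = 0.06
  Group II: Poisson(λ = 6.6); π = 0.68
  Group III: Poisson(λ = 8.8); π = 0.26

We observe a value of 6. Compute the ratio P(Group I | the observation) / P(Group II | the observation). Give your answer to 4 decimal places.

Since P(k|x) ∝ π_k f_k(x), the posterior odds are π_i f_i(x) / (π_j f_j(x)).
Component likelihoods at x = 6:
  p_I = 0.157483
  p_II = 0.156166
  p_III = 0.0972237
Posterior odds = (π_I·p_I) / (π_II·p_II) = (0.06·0.157483) / (0.68·0.156166) = 0.00944898 / 0.106193 ≈ 0.0890

0.0890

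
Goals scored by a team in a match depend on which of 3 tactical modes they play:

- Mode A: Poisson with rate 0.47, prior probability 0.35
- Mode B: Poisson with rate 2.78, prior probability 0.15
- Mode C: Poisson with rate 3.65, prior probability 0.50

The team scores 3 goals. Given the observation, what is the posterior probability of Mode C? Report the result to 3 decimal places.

0.739

P(component k | x) = π_k·f_k(x) / marginal(x), where marginal(x) = Σ_j π_j·f_j(x).
Poisson probabilities:
  L_A = e^(−0.47)·0.47^3/3! = 0.0108149
  L_B = e^(−2.78)·2.78^3/3! = 0.222149
  L_C = e^(−3.65)·3.65^3/3! = 0.210646
Multiply by the mixture weights:
  π_A·L_A = 0.35 × 0.0108149 = 0.00378523
  π_B·L_B = 0.15 × 0.222149 = 0.0333224
  π_C·L_C = 0.50 × 0.210646 = 0.105323
Sum: 0.00378523 + 0.0333224 + 0.105323 = 0.14243
So the posterior for Mode C is 0.105323 / 0.14243 ≈ 0.739.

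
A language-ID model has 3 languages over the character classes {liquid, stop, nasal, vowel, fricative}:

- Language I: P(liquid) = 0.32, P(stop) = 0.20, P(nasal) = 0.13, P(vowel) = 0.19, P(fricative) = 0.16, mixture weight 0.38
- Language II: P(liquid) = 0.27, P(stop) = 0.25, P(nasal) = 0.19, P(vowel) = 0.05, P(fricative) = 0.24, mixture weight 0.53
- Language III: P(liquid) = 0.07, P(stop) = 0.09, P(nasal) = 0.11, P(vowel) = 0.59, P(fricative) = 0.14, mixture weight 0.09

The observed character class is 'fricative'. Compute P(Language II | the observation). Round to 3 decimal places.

0.634

The responsibility of component k is π_k f_k(x) divided by Σ_j π_j f_j(x).
Categorical probabilities:
  L_I = P(fricative | comp) = 0.16
  L_II = P(fricative | comp) = 0.24
  L_III = P(fricative | comp) = 0.14
Prior × likelihood for each component:
  π_I·L_I = 0.38 × 0.16 = 0.0608
  π_II·L_II = 0.53 × 0.24 = 0.1272
  π_III·L_III = 0.09 × 0.14 = 0.0126
Sum: 0.0608 + 0.1272 + 0.0126 = 0.2006
So the posterior for Language II is 0.1272 / 0.2006 ≈ 0.634.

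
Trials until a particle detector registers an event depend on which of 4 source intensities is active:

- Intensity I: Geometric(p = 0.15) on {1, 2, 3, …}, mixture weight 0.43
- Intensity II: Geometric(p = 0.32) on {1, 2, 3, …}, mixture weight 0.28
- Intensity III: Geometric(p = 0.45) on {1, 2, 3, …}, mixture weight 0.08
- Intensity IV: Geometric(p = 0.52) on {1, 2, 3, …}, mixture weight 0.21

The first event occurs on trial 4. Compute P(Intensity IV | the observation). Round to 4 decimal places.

P(component k | x) = π_k·f_k(x) / marginal(x), where marginal(x) = Σ_j π_j·f_j(x).
Evaluate each component's likelihood at the observed value:
  L_I = 0.0921187
  L_II = 0.100618
  L_III = 0.0748688
  L_IV = 0.0575078
Multiply by the mixture weights:
  π_I·L_I = 0.43 × 0.0921187 = 0.0396111
  π_II·L_II = 0.28 × 0.100618 = 0.0281731
  π_III·L_III = 0.08 × 0.0748688 = 0.0059895
  π_IV·L_IV = 0.21 × 0.0575078 = 0.0120766
Denominator: 0.0396111 + 0.0281731 + 0.0059895 + 0.0120766 = 0.0858503
So the posterior for Intensity IV is 0.0120766 / 0.0858503 ≈ 0.1407.

0.1407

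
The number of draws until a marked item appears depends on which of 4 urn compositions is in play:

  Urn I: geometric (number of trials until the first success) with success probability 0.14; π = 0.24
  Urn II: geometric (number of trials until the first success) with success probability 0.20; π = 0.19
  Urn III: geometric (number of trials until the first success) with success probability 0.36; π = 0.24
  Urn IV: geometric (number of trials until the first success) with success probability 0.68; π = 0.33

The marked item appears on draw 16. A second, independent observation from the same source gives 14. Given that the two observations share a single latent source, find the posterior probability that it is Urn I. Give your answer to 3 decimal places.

0.823

P(component k | x) = π_k·f_k(x) / marginal(x), where marginal(x) = Σ_j π_j·f_j(x).
Since both observations come from the same component, the likelihood for component k is f_k(x₁)·f_k(x₂).
  p_I = [0.14·(1−0.14)^15 = 0.14·0.104106 = 0.0145749] × [0.0197064] = 0.000287219
  p_II = [0.20·(1−0.20)^15 = 0.20·0.0351844 = 0.00703687] × [0.0109951] = 7.73713e-05
  p_III = [0.36·(1−0.36)^15 = 0.36·0.00123794 = 0.000445658] × [0.00108803] = 4.84891e-07
  p_IV = [0.68·(1−0.68)^15 = 0.68·3.77789e-08 = 2.56897e-08] × [2.50876e-07] = 6.44492e-15
Unnormalised posteriors:
  π_I·p_I = 0.24 × 0.000287219 = 6.89325e-05
  π_II·p_II = 0.19 × 7.73713e-05 = 1.47005e-05
  π_III·p_III = 0.24 × 4.84891e-07 = 1.16374e-07
  π_IV·p_IV = 0.33 × 6.44492e-15 = 2.12682e-15
Evidence: 6.89325e-05 + 1.47005e-05 + 1.16374e-07 + 2.12682e-15 = 8.37494e-05
So the posterior for Urn I is 6.89325e-05 / 8.37494e-05 ≈ 0.823.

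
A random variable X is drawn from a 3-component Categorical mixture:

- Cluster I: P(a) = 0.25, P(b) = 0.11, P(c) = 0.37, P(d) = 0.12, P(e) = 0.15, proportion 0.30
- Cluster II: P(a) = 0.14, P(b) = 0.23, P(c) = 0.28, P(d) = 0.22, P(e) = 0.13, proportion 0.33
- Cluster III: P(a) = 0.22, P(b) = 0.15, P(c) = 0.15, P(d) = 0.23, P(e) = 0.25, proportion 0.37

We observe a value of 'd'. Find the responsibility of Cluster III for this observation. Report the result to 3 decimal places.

0.439

P(component k | x) = w_k·f_k(x) / marginal(x), where marginal(x) = Σ_j w_j·f_j(x).
Component likelihoods at x = 'd':
  L_I = P(d | comp) = 0.12
  L_II = P(d | comp) = 0.22
  L_III = P(d | comp) = 0.23
Multiply by the mixture weights:
  w_I·L_I = 0.30 × 0.12 = 0.036
  w_II·L_II = 0.33 × 0.22 = 0.0726
  w_III·L_III = 0.37 × 0.23 = 0.0851
Sum: 0.036 + 0.0726 + 0.0851 = 0.1937
Responsibility of Cluster III: 0.0851 / 0.1937 ≈ 0.439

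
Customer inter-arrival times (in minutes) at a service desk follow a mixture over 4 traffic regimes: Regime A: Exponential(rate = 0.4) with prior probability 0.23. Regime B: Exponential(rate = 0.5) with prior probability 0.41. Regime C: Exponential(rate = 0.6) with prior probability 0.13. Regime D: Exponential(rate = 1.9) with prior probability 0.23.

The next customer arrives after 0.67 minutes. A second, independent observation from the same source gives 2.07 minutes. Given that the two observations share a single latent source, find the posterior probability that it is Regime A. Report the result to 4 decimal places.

Apply Bayes' rule: the posterior for each component is proportional to its prior times its likelihood at x.
Since both observations come from the same component, the likelihood for component k is f_k(x₁)·f_k(x₂).
  f_A = [0.4·e^(−0.4·0.67) = 0.4·e^(−0.2680) = 0.305963] × [0.174769] = 0.0534728
  f_B = [0.5·e^(−0.5·0.67) = 0.5·e^(−0.3350) = 0.357669] × [0.177613] = 0.0635267
  f_C = [0.6·e^(−0.6·0.67) = 0.6·e^(−0.4020) = 0.401388] × [0.173284] = 0.069554
  f_D = [1.9·e^(−1.9·0.67) = 1.9·e^(−1.2730) = 0.531982] × [0.0372112] = 0.0197957
Unnormalised posteriors:
  π_A·f_A = 0.23 × 0.0534728 = 0.0122988
  π_B·f_B = 0.41 × 0.0635267 = 0.026046
  π_C·f_C = 0.13 × 0.069554 = 0.00904203
  π_D·f_D = 0.23 × 0.0197957 = 0.004553
Marginal: 0.0122988 + 0.026046 + 0.00904203 + 0.004553 = 0.0519397
P(Regime A | data) ≈ 0.2368

0.2368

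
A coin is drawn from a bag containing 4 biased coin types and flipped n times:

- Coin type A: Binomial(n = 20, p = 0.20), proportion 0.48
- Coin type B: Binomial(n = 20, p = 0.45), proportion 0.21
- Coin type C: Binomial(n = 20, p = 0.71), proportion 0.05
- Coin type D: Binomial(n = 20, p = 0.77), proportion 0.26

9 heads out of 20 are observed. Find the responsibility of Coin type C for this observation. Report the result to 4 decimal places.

0.0113

P(component k | x) = w_k·f_k(x) / marginal(x), where marginal(x) = Σ_j w_j·f_j(x).
Evaluate each component's likelihood at the observed value:
  f_A = 0.00738696
  f_B = 0.177055
  f_C = 0.00939526
  f_D = 0.00152275
Multiply by the mixture weights:
  w_A·f_A = 0.48 × 0.00738696 = 0.00354574
  w_B·f_B = 0.21 × 0.177055 = 0.0371815
  w_C·f_C = 0.05 × 0.00939526 = 0.000469763
  w_D·f_D = 0.26 × 0.00152275 = 0.000395915
Denominator: 0.00354574 + 0.0371815 + 0.000469763 + 0.000395915 = 0.041593
P(Coin type C | x) ≈ 0.0113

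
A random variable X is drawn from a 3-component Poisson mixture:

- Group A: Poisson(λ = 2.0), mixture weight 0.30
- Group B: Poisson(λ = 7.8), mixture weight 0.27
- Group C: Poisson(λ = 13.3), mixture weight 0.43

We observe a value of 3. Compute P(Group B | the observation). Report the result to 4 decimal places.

By Bayes' theorem, P(k | x) = w_k f_k(x) / Σ_j w_j f_j(x).
Component likelihoods at x = 3:
  L_A = e^(−2.0)·2.0^3/3! = 0.180447
  L_B = e^(−7.8)·7.8^3/3! = 0.0324068
  L_C = e^(−13.3)·13.3^3/3! = 0.000656579
Weight by the priors:
  w_A·L_A = 0.30 × 0.180447 = 0.0541341
  w_B·L_B = 0.27 × 0.0324068 = 0.00874982
  w_C·L_C = 0.43 × 0.000656579 = 0.000282329
Evidence: 0.0541341 + 0.00874982 + 0.000282329 = 0.0631663
P(Group B | the observation) = 0.00874982 / 0.0631663 ≈ 0.1385

0.1385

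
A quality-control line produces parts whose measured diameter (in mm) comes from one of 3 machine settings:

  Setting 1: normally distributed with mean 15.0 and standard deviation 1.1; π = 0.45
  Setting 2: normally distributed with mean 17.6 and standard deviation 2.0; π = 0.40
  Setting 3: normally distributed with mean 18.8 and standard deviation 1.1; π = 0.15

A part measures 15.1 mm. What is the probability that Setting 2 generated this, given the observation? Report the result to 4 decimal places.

0.1833

Apply Bayes' rule: the posterior for each component is proportional to its prior times its likelihood at x.
Evaluate each component's likelihood at the observed value:
  L_1 = 0.361179
  L_2 = 0.0913245
  L_3 = 0.00126678
Multiply by the mixture weights:
  π_1·L_1 = 0.45 × 0.361179 = 0.162531
  π_2·L_2 = 0.40 × 0.0913245 = 0.0365298
  π_3·L_3 = 0.15 × 0.00126678 = 0.000190018
Evidence: 0.162531 + 0.0365298 + 0.000190018 = 0.19925
P(Setting 2 | data) ≈ 0.1833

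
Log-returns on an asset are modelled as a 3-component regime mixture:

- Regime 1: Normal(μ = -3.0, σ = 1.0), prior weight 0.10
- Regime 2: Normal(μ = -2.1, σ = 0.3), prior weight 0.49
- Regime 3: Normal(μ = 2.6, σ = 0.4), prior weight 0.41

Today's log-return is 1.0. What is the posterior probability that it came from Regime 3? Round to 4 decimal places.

0.9111

By Bayes' theorem, P(k | x) = π_k f_k(x) / Σ_j π_j f_j(x).
Component likelihoods at x = 1.0:
  f_1 = 0.00013383
  f_2 = 8.65544e-24
  f_3 = 0.000334576
Multiply by the mixture weights:
  π_1·f_1 = 0.10 × 0.00013383 = 1.3383e-05
  π_2·f_2 = 0.49 × 8.65544e-24 = 4.24116e-24
  π_3·f_3 = 0.41 × 0.000334576 = 0.000137176
Denominator: 1.3383e-05 + 4.24116e-24 + 0.000137176 = 0.000150559
Responsibility of Regime 3: 0.000137176 / 0.000150559 ≈ 0.9111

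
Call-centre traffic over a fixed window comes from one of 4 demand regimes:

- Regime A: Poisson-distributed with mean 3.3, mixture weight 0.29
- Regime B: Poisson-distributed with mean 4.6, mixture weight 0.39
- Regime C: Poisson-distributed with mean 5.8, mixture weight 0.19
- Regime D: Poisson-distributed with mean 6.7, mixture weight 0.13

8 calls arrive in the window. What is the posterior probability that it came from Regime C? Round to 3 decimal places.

The responsibility of component k is w_k f_k(x) divided by Σ_j w_j f_j(x).
Evaluate each component's likelihood at the observed value:
  L_A = e^(−3.3)·3.3^8/8! = 0.0128653
  L_B = e^(−4.6)·4.6^8/8! = 0.049979
  L_C = e^(−5.8)·5.8^8/8! = 0.0961602
  L_D = e^(−6.7)·6.7^8/8! = 0.123967
Prior × likelihood for each component:
  w_A·L_A = 0.29 × 0.0128653 = 0.00373093
  w_B·L_B = 0.39 × 0.049979 = 0.0194918
  w_C·L_C = 0.19 × 0.0961602 = 0.0182704
  w_D·L_D = 0.13 × 0.123967 = 0.0161157
Normaliser: 0.00373093 + 0.0194918 + 0.0182704 + 0.0161157 = 0.0576088
P(Regime C | x) = 0.0182704 / 0.0576088 ≈ 0.317

0.317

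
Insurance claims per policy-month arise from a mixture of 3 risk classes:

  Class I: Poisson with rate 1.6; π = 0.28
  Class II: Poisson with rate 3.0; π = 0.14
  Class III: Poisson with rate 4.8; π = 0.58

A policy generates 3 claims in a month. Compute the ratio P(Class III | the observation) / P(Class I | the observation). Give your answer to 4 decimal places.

2.2798

Only the two components matter; the odds are (w_i f_i(x)) / (w_j f_j(x)).
Evaluate each component's likelihood at the observed value:
  f_I = e^(−1.6)·1.6^3/3! = 0.137828
  f_II = e^(−3.0)·3.0^3/3! = 0.224042
  f_III = e^(−4.8)·4.8^3/3! = 0.151691
0.0879806 / 0.0385918 ≈ 2.2798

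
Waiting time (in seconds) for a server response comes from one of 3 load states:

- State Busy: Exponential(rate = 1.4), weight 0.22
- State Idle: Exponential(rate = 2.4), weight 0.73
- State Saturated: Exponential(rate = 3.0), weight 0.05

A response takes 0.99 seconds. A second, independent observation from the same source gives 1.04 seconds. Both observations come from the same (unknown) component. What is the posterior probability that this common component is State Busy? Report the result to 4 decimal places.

Apply Bayes' rule: the posterior for each component is proportional to its prior times its likelihood at x.
Since both observations come from the same component, the likelihood for component k is f_k(x₁)·f_k(x₂).
  f_Busy = [0.350103] × [0.326434] = 0.114286
  f_Idle = [0.223012] × [0.197794] = 0.0441103
  f_Saturated = [0.15391] × [0.132472] = 0.0203887
Unnormalised posteriors:
  π_Busy·f_Busy = 0.22 × 0.114286 = 0.0251428
  π_Idle·f_Idle = 0.73 × 0.0441103 = 0.0322005
  π_Saturated·f_Saturated = 0.05 × 0.0203887 = 0.00101943
Marginal: 0.0251428 + 0.0322005 + 0.00101943 = 0.0583627
P(State Busy | x) = 0.0251428 / 0.0583627 ≈ 0.4308

0.4308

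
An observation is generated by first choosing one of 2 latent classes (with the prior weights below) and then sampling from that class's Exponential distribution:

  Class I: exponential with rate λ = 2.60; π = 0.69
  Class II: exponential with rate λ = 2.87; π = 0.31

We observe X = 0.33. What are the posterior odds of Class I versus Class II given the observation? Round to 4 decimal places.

Since P(k|x) ∝ π_k f_k(x), the posterior odds are π_i f_i(x) / (π_j f_j(x)).
Component likelihoods at x = 0.33:
  f_I = 1.10242
  f_II = 1.11317
Odds = (0.69/0.31) × (1.10242/1.11317) = 2.22581 × 0.990346 ≈ 2.2043

2.2043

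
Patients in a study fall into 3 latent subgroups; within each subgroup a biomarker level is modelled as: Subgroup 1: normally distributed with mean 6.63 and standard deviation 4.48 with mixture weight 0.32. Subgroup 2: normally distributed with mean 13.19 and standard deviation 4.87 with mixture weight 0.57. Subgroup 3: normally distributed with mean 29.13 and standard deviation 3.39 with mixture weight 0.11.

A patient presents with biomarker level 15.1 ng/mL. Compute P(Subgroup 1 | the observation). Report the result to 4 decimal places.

0.0994

By Bayes' theorem, P(k | x) = π_k f_k(x) / Σ_j π_j f_j(x).
Component likelihoods at x = 15.1 ng/mL:
  L_1 = 0.014909
  L_2 = 0.0758542
  L_3 = 2.2456e-05
Prior × likelihood for each component:
  π_1·L_1 = 0.32 × 0.014909 = 0.00477087
  π_2·L_2 = 0.57 × 0.0758542 = 0.0432369
  π_3·L_3 = 0.11 × 2.2456e-05 = 2.47016e-06
Normaliser: 0.00477087 + 0.0432369 + 2.47016e-06 = 0.0480102
So the posterior for Subgroup 1 is 0.00477087 / 0.0480102 ≈ 0.0994.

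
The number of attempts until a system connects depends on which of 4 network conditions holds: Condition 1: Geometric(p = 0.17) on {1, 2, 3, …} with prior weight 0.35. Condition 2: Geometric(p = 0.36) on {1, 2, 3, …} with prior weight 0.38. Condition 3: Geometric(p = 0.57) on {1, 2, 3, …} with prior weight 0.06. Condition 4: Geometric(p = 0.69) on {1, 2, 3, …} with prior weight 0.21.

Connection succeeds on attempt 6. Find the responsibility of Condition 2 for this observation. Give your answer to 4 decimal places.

0.3762

Posterior ∝ prior × likelihood, so P(k | x) ∝ π_k f_k(x); normalise over all components.
Geometric probabilities:
  f_1 = 0.17·(1−0.17)^5 = 0.17·0.393904 = 0.0669637
  f_2 = 0.36·(1−0.36)^5 = 0.36·0.107374 = 0.0386547
  f_3 = 0.57·(1−0.57)^5 = 0.57·0.0147008 = 0.00837948
  f_4 = 0.69·(1−0.69)^5 = 0.69·0.00286292 = 0.00197541
Prior × likelihood for each component:
  π_1·f_1 = 0.35 × 0.0669637 = 0.0234373
  π_2·f_2 = 0.38 × 0.0386547 = 0.0146888
  π_3·f_3 = 0.06 × 0.00837948 = 0.000502769
  π_4·f_4 = 0.21 × 0.00197541 = 0.000414836
Denominator: 0.0234373 + 0.0146888 + 0.000502769 + 0.000414836 = 0.0390437
Responsibility of Condition 2: 0.0146888 / 0.0390437 ≈ 0.3762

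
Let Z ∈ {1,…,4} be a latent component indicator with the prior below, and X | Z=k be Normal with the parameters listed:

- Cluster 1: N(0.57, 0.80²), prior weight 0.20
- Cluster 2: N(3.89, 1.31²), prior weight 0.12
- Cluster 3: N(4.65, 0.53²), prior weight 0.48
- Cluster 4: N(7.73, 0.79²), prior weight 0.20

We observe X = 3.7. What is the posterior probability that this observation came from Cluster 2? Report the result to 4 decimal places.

The responsibility of component k is π_k f_k(x) divided by Σ_j π_j f_j(x).
Normal densities:
  p_1 = 0.000236486
  p_2 = 0.30135
  p_3 = 0.150996
  p_4 = 1.12844e-06
Multiply by the mixture weights:
  π_1·p_1 = 0.20 × 0.000236486 = 4.72971e-05
  π_2·p_2 = 0.12 × 0.30135 = 0.036162
  π_3·p_3 = 0.48 × 0.150996 = 0.0724779
  π_4·p_4 = 0.20 × 1.12844e-06 = 2.25688e-07
Marginal: 4.72971e-05 + 0.036162 + 0.0724779 + 2.25688e-07 = 0.108687
P(Cluster 2 | data) = 0.036162 / 0.108687 ≈ 0.3327

0.3327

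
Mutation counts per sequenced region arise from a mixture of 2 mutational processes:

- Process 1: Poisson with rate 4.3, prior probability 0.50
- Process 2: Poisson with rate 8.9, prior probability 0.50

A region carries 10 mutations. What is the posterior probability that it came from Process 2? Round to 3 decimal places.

Posterior ∝ prior × likelihood, so P(k | x) ∝ w_k f_k(x); normalise over all components.
Component likelihoods at x = 10 mutations:
  L_1 = e^(−4.3)·4.3^10/10! = 0.00808082
  L_2 = e^(−8.9)·8.9^10/10! = 0.117197
Multiply by the mixture weights:
  w_1·L_1 = 0.50 × 0.00808082 = 0.00404041
  w_2·L_2 = 0.50 × 0.117197 = 0.0585985
Sum: 0.00404041 + 0.0585985 = 0.0626389
So the posterior for Process 2 is 0.0585985 / 0.0626389 ≈ 0.935.

0.935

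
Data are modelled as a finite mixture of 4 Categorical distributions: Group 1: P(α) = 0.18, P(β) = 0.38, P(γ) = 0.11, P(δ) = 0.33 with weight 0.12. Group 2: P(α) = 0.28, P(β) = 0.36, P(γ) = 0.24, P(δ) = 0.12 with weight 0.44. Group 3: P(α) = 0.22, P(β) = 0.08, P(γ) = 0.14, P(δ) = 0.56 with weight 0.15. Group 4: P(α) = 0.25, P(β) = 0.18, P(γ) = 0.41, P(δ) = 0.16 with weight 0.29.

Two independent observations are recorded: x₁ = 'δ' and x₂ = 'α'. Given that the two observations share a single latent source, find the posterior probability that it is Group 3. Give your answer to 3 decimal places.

Posterior ∝ prior × likelihood, so P(k | x) ∝ w_k f_k(x); normalise over all components.
Since both observations come from the same component, the likelihood for component k is f_k(x₁)·f_k(x₂).
  p_1 = [P(δ | comp) = 0.33] × [0.18] = 0.0594
  p_2 = [P(δ | comp) = 0.12] × [0.28] = 0.0336
  p_3 = [P(δ | comp) = 0.56] × [0.22] = 0.1232
  p_4 = [P(δ | comp) = 0.16] × [0.25] = 0.04
Prior × likelihood for each component:
  w_1·p_1 = 0.12 × 0.0594 = 0.007128
  w_2·p_2 = 0.44 × 0.0336 = 0.014784
  w_3·p_3 = 0.15 × 0.1232 = 0.01848
  w_4·p_4 = 0.29 × 0.04 = 0.0116
Denominator: 0.007128 + 0.014784 + 0.01848 + 0.0116 = 0.051992
So the posterior for Group 3 is 0.01848 / 0.051992 ≈ 0.355.

0.355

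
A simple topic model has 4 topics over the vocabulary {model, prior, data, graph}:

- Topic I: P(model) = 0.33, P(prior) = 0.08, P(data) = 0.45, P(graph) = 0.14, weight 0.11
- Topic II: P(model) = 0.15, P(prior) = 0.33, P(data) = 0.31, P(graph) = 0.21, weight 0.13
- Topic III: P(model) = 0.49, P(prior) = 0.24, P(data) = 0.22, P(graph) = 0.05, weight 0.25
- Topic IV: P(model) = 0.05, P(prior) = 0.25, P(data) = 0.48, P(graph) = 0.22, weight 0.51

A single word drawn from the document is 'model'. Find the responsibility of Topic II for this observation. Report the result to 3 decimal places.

Apply Bayes' rule: the posterior for each component is proportional to its prior times its likelihood at x.
Evaluate each component's likelihood at the observed value:
  L_I = P(model | comp) = 0.33
  L_II = P(model | comp) = 0.15
  L_III = P(model | comp) = 0.49
  L_IV = P(model | comp) = 0.05
Unnormalised posteriors:
  π_I·L_I = 0.11 × 0.33 = 0.0363
  π_II·L_II = 0.13 × 0.15 = 0.0195
  π_III·L_III = 0.25 × 0.49 = 0.1225
  π_IV·L_IV = 0.51 × 0.05 = 0.0255
Marginal: 0.0363 + 0.0195 + 0.1225 + 0.0255 = 0.2038
P(Topic II | the observation) = 0.0195 / 0.2038 ≈ 0.096

0.096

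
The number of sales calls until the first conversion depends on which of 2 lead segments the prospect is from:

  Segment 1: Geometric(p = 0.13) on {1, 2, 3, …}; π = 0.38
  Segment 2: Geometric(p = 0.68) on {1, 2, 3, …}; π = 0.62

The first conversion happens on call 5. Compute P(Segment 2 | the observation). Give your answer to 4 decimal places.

0.1351

P(component k | x) = π_k·f_k(x) / marginal(x), where marginal(x) = Σ_j π_j·f_j(x).
Evaluate each component's likelihood at the observed value:
  L_1 = 0.0744767
  L_2 = 0.00713032
Weight by the priors:
  π_1·L_1 = 0.38 × 0.0744767 = 0.0283011
  π_2·L_2 = 0.62 × 0.00713032 = 0.0044208
Normaliser: 0.0283011 + 0.0044208 = 0.0327219
P(Segment 2 | the observation) ≈ 0.1351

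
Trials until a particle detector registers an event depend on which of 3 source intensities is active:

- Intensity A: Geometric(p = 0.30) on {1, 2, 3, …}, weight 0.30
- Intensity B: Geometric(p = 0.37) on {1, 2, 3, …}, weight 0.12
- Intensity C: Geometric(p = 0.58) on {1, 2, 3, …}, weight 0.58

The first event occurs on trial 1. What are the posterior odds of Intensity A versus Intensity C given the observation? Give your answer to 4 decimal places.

0.2675

The posterior odds equal the prior odds times the likelihood ratio: (π_i/π_j)·(f_i(x)/f_j(x)).
Evaluate each component's likelihood at the observed value:
  L_A = 0.3
  L_B = 0.37
  L_C = 0.58
0.09 / 0.3364 ≈ 0.2675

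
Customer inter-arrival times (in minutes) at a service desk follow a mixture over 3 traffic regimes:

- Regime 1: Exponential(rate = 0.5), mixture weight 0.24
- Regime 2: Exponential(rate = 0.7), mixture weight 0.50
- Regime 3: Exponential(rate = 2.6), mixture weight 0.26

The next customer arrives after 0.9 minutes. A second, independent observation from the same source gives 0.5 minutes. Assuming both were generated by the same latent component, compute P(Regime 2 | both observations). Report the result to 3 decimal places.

0.548

By Bayes' theorem, P(k | x) = π_k f_k(x) / Σ_j π_j f_j(x).
Since both observations come from the same component, the likelihood for component k is f_k(x₁)·f_k(x₂).
  f_1 = [0.5·e^(−0.5·0.9) = 0.5·e^(−0.4500) = 0.318814] × [0.3894] = 0.124146
  f_2 = [0.7·e^(−0.7·0.9) = 0.7·e^(−0.6300) = 0.372814] × [0.493282] = 0.183902
  f_3 = [2.6·e^(−2.6·0.9) = 2.6·e^(−2.3400) = 0.250452] × [0.708583] = 0.177466
Prior × likelihood for each component:
  π_1·f_1 = 0.24 × 0.124146 = 0.0297951
  π_2·f_2 = 0.50 × 0.183902 = 0.0919512
  π_3·f_3 = 0.26 × 0.177466 = 0.0461411
Sum: 0.0297951 + 0.0919512 + 0.0461411 = 0.167887
P(Regime 2 | x) = 0.0919512 / 0.167887 ≈ 0.548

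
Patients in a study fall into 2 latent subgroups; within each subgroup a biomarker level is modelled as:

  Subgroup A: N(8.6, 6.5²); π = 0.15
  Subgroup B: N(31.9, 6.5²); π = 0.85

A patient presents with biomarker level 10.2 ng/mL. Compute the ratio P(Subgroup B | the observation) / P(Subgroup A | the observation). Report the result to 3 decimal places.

0.022

Only the two components matter; the odds are (w_i f_i(x)) / (w_j f_j(x)).
Component likelihoods at x = 10.2 ng/mL:
  p_A = 0.0595442
  p_B = 0.000233249
Odds = (0.85/0.15) × (0.000233249/0.0595442) = 5.66667 × 0.00391724 ≈ 0.022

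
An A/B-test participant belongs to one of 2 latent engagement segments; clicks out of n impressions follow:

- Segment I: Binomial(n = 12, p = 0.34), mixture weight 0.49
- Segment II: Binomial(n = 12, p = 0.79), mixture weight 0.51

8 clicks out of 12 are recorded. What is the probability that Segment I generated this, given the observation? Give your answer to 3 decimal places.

By Bayes' theorem, P(k | x) = π_k f_k(x) / Σ_j π_j f_j(x).
Evaluate each component's likelihood at the observed value:
  L_I = 0.0167731
  L_II = 0.146049
Prior × likelihood for each component:
  π_I·L_I = 0.49 × 0.0167731 = 0.0082188
  π_II·L_II = 0.51 × 0.146049 = 0.0744851
Normaliser: 0.0082188 + 0.0744851 = 0.0827039
So the posterior for Segment I is 0.0082188 / 0.0827039 ≈ 0.099.

0.099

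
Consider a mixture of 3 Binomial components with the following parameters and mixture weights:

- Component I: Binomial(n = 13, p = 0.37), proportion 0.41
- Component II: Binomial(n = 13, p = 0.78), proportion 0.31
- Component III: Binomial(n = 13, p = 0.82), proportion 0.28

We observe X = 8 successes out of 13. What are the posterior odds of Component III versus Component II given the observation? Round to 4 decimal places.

Since P(k|x) ∝ π_k f_k(x), the posterior odds are π_i f_i(x) / (π_j f_j(x)).
Component likelihoods at x = 8 successes out of 13:
  p_I = C(13,8)·0.37^8·0.63^5 = 1287·0.000351248·0.0992437 = 0.0448637
  p_II = C(13,8)·0.78^8·0.22^5 = 1287·0.137011·0.000515363 = 0.0908759
  p_III = C(13,8)·0.82^8·0.18^5 = 1287·0.204414·0.000188957 = 0.0497109
0.0139191 / 0.0281715 ≈ 0.4941

0.4941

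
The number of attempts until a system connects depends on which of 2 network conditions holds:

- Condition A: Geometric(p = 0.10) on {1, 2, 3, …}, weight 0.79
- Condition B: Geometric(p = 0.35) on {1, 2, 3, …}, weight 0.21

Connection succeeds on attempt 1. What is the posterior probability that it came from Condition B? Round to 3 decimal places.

Apply Bayes' rule: the posterior for each component is proportional to its prior times its likelihood at x.
Geometric probabilities:
  f_A = 0.10·(1−0.10)^0 = 0.10·1 = 0.1
  f_B = 0.35·(1−0.35)^0 = 0.35·1 = 0.35
Multiply by the mixture weights:
  π_A·f_A = 0.79 × 0.1 = 0.079
  π_B·f_B = 0.21 × 0.35 = 0.0735
Sum: 0.079 + 0.0735 = 0.1525
P(Condition B | data) = 0.0735 / 0.1525 ≈ 0.482

0.482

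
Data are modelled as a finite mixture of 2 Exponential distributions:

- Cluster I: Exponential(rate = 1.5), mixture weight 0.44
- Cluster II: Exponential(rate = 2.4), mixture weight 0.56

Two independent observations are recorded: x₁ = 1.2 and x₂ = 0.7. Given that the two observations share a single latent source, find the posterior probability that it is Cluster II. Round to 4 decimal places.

0.3708

By Bayes' theorem, P(k | x) = P(Z=k) f_k(x) / Σ_j P(Z=j) f_j(x).
Since both observations come from the same component, the likelihood for component k is f_k(x₁)·f_k(x₂).
  f_I = [0.247948] × [0.524907] = 0.13015
  f_II = [0.134723] × [0.447298] = 0.0602615
Prior × likelihood for each component:
  P(Z=I)·f_I = 0.44 × 0.13015 = 0.0572659
  P(Z=II)·f_II = 0.56 × 0.0602615 = 0.0337464
Marginal: 0.0572659 + 0.0337464 = 0.0910123
P(Cluster II | x) = 0.0337464 / 0.0910123 ≈ 0.3708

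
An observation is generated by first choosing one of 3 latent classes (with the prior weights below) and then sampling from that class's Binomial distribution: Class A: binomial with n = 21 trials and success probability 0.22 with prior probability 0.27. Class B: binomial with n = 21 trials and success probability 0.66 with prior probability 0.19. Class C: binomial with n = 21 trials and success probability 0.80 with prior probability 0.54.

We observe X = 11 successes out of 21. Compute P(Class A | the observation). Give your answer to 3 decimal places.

Posterior ∝ prior × likelihood, so P(k | x) ∝ π_k f_k(x); normalise over all components.
Binomial probabilities:
  f_A = C(21,11)·0.22^11·0.78^10 = 352716·5.84318e-08·0.0833578 = 0.00171799
  f_B = C(21,11)·0.66^11·0.34^10 = 352716·0.010351·2.06438e-05 = 0.0753698
  f_C = C(21,11)·0.80^11·0.20^10 = 352716·0.0858993·1.024e-07 = 0.00310252
Multiply by the mixture weights:
  π_A·f_A = 0.27 × 0.00171799 = 0.000463857
  π_B·f_B = 0.19 × 0.0753698 = 0.0143203
  π_C·f_C = 0.54 × 0.00310252 = 0.00167536
Sum: 0.000463857 + 0.0143203 + 0.00167536 = 0.0164595
Responsibility of Class A: 0.000463857 / 0.0164595 ≈ 0.028

0.028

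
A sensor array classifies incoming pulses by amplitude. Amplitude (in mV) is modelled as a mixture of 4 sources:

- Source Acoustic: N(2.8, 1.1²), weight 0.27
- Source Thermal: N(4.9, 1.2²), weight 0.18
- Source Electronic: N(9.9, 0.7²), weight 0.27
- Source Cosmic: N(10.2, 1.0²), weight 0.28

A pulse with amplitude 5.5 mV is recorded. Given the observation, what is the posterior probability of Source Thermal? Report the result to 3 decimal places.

P(component k | x) = π_k·f_k(x) / marginal(x), where marginal(x) = Σ_j π_j·f_j(x).
Evaluate each component's likelihood at the observed value:
  p_Acoustic = (1/(1.1·√(2π)))·exp(−(5.5−2.8)²/(2·1.1²)) = 0.362675·exp(-3.01240) = 0.0178341
  p_Thermal = (1/(1.2·√(2π)))·exp(−(5.5−4.9)²/(2·1.2²)) = 0.332452·exp(-0.12500) = 0.293388
  p_Electronic = (1/(0.7·√(2π)))·exp(−(5.5−9.9)²/(2·0.7²)) = 0.569918·exp(-19.75510) = 1.50065e-09
  p_Cosmic = (1/(1.0·√(2π)))·exp(−(5.5−10.2)²/(2·1.0²)) = 0.398942·exp(-11.04500) = 6.36983e-06
Prior × likelihood for each component:
  π_Acoustic·p_Acoustic = 0.27 × 0.0178341 = 0.0048152
  π_Thermal·p_Thermal = 0.18 × 0.293388 = 0.0528098
  π_Electronic·p_Electronic = 0.27 × 1.50065e-09 = 4.05176e-10
  π_Cosmic·p_Cosmic = 0.28 × 6.36983e-06 = 1.78355e-06
Denominator: 0.0048152 + 0.0528098 + 4.05176e-10 + 1.78355e-06 = 0.0576268
P(Source Thermal | 5.5 mV) = 0.0528098 / 0.0576268 ≈ 0.916

0.916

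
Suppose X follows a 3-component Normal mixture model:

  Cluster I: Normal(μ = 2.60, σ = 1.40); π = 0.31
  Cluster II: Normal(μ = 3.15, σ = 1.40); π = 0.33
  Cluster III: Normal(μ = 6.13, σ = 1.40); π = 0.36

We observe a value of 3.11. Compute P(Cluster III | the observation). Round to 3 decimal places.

Posterior ∝ prior × likelihood, so P(k | x) ∝ P(Z=k) f_k(x); normalise over all components.
Normal densities:
  f_I = 0.266665
  f_II = 0.284842
  f_III = 0.0278188
Multiply by the mixture weights:
  P(Z=I)·f_I = 0.31 × 0.266665 = 0.0826661
  P(Z=II)·f_II = 0.33 × 0.284842 = 0.093998
  P(Z=III)·f_III = 0.36 × 0.0278188 = 0.0100148
Denominator: 0.0826661 + 0.093998 + 0.0100148 = 0.186679
Responsibility of Cluster III: 0.0100148 / 0.186679 ≈ 0.054

0.054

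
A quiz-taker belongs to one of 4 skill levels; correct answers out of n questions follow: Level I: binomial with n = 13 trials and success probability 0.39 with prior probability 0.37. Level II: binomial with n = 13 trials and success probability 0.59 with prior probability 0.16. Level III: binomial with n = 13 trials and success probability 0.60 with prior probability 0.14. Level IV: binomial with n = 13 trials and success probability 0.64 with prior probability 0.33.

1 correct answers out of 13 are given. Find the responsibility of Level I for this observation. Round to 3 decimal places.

0.988

Posterior ∝ prior × likelihood, so P(k | x) ∝ P(Z=k) f_k(x); normalise over all components.
Component likelihoods at x = 1 correct answers out of 13:
  f_I = C(13,1)·0.39^1·0.61^12 = 13·0.39·0.00265435 = 0.0134575
  f_II = C(13,1)·0.59^1·0.41^12 = 13·0.59·2.25635e-05 = 0.000173062
  f_III = C(13,1)·0.60^1·0.40^12 = 13·0.6·1.67772e-05 = 0.000130862
  f_IV = C(13,1)·0.64^1·0.36^12 = 13·0.64·4.73838e-06 = 3.94233e-05
Weight by the priors:
  P(Z=I)·f_I = 0.37 × 0.0134575 = 0.00497929
  P(Z=II)·f_II = 0.16 × 0.000173062 = 2.76899e-05
  P(Z=III)·f_III = 0.14 × 0.000130862 = 1.83207e-05
  P(Z=IV)·f_IV = 0.33 × 3.94233e-05 = 1.30097e-05
Normaliser: 0.00497929 + 2.76899e-05 + 1.83207e-05 + 1.30097e-05 = 0.00503831
Responsibility of Level I: 0.00497929 / 0.00503831 ≈ 0.988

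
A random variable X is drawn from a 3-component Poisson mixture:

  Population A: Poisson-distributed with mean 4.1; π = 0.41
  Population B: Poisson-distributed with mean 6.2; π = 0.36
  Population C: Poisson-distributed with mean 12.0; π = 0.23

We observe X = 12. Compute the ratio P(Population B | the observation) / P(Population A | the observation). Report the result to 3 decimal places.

15.374

Since P(k|x) ∝ w_k f_k(x), the posterior odds are w_i f_i(x) / (w_j f_j(x)).
Component likelihoods at x = 12:
  f_A = 0.00078066
  f_B = 0.013669
  f_C = 0.114368
0.00492085 / 0.000320071 ≈ 15.374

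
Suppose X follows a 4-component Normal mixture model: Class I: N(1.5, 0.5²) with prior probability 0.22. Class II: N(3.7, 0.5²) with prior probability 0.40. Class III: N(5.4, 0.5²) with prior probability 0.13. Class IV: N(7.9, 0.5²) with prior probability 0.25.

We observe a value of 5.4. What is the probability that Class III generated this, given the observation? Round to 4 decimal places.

By Bayes' theorem, P(k | x) = w_k f_k(x) / Σ_j w_j f_j(x).
Evaluate each component's likelihood at the observed value:
  p_I = (1/(0.5·√(2π)))·exp(−(5.4−1.5)²/(2·0.5²)) = 0.797885·exp(-30.42000) = 4.90571e-14
  p_II = (1/(0.5·√(2π)))·exp(−(5.4−3.7)²/(2·0.5²)) = 0.797885·exp(-5.78000) = 0.00246444
  p_III = (1/(0.5·√(2π)))·exp(−(5.4−5.4)²/(2·0.5²)) = 0.797885·exp(-0.00000) = 0.797885
  p_IV = (1/(0.5·√(2π)))·exp(−(5.4−7.9)²/(2·0.5²)) = 0.797885·exp(-12.50000) = 2.97344e-06
Unnormalised posteriors:
  w_I·p_I = 0.22 × 4.90571e-14 = 1.07926e-14
  w_II·p_II = 0.40 × 0.00246444 = 0.000985775
  w_III·p_III = 0.13 × 0.797885 = 0.103725
  w_IV·p_IV = 0.25 × 2.97344e-06 = 7.4336e-07
Marginal: 1.07926e-14 + 0.000985775 + 0.103725 + 7.4336e-07 = 0.104712
P(Class III | x) ≈ 0.9906

0.9906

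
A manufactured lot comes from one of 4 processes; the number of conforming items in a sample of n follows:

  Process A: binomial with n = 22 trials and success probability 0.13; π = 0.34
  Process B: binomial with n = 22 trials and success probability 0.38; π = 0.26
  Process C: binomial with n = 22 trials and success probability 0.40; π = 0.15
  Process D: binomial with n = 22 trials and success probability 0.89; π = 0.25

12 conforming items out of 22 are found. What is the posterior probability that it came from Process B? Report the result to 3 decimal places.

0.565

Apply Bayes' rule: the posterior for each component is proportional to its prior times its likelihood at x.
Binomial probabilities:
  L_A = C(22,12)·0.13^12·0.87^10 = 646646·2.32981e-11·0.248423 = 3.74265e-06
  L_B = C(22,12)·0.38^12·0.62^10 = 646646·9.06574e-06·0.00839299 = 0.0492024
  L_C = C(22,12)·0.40^12·0.60^10 = 646646·1.67772e-05·0.00604662 = 0.0655993
  L_D = C(22,12)·0.89^12·0.11^10 = 646646·0.24699·2.59374e-10 = 4.14261e-05
Multiply by the mixture weights:
  π_A·L_A = 0.34 × 3.74265e-06 = 1.2725e-06
  π_B·L_B = 0.26 × 0.0492024 = 0.0127926
  π_C·L_C = 0.15 × 0.0655993 = 0.00983989
  π_D·L_D = 0.25 × 4.14261e-05 = 1.03565e-05
Marginal: 1.2725e-06 + 0.0127926 + 0.00983989 + 1.03565e-05 = 0.0226442
P(Process B | the observation) ≈ 0.565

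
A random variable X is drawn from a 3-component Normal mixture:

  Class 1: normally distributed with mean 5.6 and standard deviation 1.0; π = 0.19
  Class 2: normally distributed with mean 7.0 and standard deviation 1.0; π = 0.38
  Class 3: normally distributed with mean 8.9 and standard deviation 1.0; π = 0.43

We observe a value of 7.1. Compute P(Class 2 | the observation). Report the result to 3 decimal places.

0.720

P(component k | x) = w_k·f_k(x) / marginal(x), where marginal(x) = Σ_j w_j·f_j(x).
Evaluate each component's likelihood at the observed value:
  f_1 = (1/(1.0·√(2π)))·exp(−(7.1−5.6)²/(2·1.0²)) = 0.398942·exp(-1.12500) = 0.129518
  f_2 = (1/(1.0·√(2π)))·exp(−(7.1−7.0)²/(2·1.0²)) = 0.398942·exp(-0.00500) = 0.396953
  f_3 = (1/(1.0·√(2π)))·exp(−(7.1−8.9)²/(2·1.0²)) = 0.398942·exp(-1.62000) = 0.0789502
Multiply by the mixture weights:
  w_1·f_1 = 0.19 × 0.129518 = 0.0246083
  w_2·f_2 = 0.38 × 0.396953 = 0.150842
  w_3·f_3 = 0.43 × 0.0789502 = 0.0339486
Normaliser: 0.0246083 + 0.150842 + 0.0339486 = 0.209399
P(Class 2 | data) ≈ 0.720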